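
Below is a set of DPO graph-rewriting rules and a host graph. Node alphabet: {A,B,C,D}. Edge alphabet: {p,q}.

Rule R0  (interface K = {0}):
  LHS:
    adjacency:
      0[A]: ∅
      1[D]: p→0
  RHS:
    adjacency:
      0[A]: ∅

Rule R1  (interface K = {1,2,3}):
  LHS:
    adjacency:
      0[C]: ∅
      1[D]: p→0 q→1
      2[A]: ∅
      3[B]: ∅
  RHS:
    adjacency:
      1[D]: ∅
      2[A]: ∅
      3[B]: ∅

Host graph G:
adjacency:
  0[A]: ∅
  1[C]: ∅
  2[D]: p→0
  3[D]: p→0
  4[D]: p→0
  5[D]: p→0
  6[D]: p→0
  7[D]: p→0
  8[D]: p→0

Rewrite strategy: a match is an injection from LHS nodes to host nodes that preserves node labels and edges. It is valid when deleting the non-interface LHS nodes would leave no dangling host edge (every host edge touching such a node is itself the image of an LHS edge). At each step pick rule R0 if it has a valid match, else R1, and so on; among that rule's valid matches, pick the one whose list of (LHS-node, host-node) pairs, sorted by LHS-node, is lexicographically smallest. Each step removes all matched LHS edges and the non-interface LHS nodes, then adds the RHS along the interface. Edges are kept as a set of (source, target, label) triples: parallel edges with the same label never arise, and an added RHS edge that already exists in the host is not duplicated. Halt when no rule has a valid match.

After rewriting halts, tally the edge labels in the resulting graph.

Answer: (no edges)

Derivation:
start.  V:9 E:7  edges: 2-p->0 3-p->0 4-p->0 5-p->0 6-p->0 7-p->0 8-p->0
1. fire R0 via {0↦0, 1↦2}  →  V:8 E:6  edges: 3-p->0 4-p->0 5-p->0 6-p->0 7-p->0 8-p->0
2. fire R0 via {0↦0, 1↦3}  →  V:7 E:5  edges: 4-p->0 5-p->0 6-p->0 7-p->0 8-p->0
3. fire R0 via {0↦0, 1↦4}  →  V:6 E:4  edges: 5-p->0 6-p->0 7-p->0 8-p->0
4. fire R0 via {0↦0, 1↦5}  →  V:5 E:3  edges: 6-p->0 7-p->0 8-p->0
5. fire R0 via {0↦0, 1↦6}  →  V:4 E:2  edges: 7-p->0 8-p->0
6. fire R0 via {0↦0, 1↦7}  →  V:3 E:1  edges: 8-p->0
7. fire R0 via {0↦0, 1↦8}  →  V:2 E:0  edges: ∅
normal form: no rule applies after step 7
NF edges: []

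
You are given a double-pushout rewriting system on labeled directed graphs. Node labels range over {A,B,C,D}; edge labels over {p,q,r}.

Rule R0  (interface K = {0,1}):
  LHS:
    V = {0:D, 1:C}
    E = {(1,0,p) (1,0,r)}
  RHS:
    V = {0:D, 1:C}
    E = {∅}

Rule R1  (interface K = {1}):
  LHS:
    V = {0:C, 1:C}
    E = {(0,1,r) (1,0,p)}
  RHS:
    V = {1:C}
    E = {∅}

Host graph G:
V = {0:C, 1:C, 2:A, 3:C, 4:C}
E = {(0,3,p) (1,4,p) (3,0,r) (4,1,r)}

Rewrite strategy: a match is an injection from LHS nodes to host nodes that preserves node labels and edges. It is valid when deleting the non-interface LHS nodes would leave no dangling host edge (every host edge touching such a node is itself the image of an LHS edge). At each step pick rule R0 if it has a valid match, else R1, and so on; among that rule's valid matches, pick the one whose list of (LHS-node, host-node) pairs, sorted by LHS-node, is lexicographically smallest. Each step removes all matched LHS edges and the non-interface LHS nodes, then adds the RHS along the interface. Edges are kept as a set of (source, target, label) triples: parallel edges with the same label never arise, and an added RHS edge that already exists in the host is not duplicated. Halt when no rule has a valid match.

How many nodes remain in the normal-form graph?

Answer: 3

Steps:
initial: |V|=5 |E|=4  E = 0-p->3 1-p->4 3-r->0 4-r->1
step 1: apply R1 at {0↦3, 1↦0}  → |V|=4 |E|=2  E = 1-p->4 4-r->1
step 2: apply R1 at {0↦4, 1↦1}  → |V|=3 |E|=0  E = ∅
final graph: no rule applies after step 2
NF nodes: {0:C, 1:C, 2:A}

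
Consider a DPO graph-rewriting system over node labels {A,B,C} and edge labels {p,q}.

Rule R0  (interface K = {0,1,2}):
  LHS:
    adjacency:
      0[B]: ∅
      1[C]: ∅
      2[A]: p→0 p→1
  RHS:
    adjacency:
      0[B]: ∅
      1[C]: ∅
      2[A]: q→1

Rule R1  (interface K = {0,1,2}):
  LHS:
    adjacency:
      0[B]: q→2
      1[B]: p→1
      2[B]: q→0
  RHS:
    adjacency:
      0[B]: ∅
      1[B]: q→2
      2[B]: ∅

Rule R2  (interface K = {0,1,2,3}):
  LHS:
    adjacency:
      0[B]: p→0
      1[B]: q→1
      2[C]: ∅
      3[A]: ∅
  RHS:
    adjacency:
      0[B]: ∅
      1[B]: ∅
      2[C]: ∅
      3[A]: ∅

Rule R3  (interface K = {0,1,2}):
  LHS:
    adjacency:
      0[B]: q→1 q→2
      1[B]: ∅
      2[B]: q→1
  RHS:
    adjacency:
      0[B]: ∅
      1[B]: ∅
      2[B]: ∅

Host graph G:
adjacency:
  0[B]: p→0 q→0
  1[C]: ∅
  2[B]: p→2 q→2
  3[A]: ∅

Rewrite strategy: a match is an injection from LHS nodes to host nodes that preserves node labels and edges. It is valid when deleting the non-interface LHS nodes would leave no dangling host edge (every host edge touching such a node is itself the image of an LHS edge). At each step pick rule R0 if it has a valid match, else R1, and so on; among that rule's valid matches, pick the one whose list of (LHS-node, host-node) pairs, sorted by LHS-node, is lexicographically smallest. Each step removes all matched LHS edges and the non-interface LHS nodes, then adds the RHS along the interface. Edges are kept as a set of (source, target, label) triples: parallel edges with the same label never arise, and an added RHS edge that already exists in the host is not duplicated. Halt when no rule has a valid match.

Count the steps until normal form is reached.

initial: |V|=4 |E|=4  E = 0-p->0 0-q->0 2-p->2 2-q->2
step 1: apply R2 at {0↦0, 1↦2, 2↦1, 3↦3}  → |V|=4 |E|=2  E = 0-q->0 2-p->2
step 2: apply R2 at {0↦2, 1↦0, 2↦1, 3↦3}  → |V|=4 |E|=0  E = ∅
final graph: no rule applies after step 2

Answer: 2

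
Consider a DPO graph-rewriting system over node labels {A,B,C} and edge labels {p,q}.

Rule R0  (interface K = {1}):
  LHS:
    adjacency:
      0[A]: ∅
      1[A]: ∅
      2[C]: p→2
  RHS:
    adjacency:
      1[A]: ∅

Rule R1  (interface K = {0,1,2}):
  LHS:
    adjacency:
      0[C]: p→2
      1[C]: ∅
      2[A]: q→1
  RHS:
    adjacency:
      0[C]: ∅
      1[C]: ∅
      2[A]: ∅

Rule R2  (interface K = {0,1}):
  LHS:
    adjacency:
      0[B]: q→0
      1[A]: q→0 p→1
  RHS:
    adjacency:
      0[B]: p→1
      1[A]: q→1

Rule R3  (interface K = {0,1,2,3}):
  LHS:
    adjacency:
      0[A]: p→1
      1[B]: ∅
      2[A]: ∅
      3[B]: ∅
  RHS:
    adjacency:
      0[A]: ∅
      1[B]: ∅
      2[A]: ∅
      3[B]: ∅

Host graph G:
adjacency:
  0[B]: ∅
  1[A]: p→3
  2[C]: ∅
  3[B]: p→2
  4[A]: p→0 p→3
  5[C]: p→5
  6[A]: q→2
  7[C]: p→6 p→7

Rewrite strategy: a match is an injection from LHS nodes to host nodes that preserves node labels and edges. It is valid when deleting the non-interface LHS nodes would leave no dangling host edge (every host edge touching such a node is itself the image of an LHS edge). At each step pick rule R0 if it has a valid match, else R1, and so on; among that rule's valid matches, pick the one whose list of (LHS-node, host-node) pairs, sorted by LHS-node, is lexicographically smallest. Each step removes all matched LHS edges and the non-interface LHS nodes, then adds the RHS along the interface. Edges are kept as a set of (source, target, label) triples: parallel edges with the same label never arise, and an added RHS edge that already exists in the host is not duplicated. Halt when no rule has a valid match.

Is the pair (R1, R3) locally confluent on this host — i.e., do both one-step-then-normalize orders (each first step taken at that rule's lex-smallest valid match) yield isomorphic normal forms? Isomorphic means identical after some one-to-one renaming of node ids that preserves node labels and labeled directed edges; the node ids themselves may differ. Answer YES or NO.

Answer: YES

Steps:
branch R1-first: apply at {0↦7, 1↦2, 2↦6} → |E|=6, then 3 more step(s) → NF |V|=4 |E|=3 V={0:B, 2:C, 3:B, 4:A} E=3-p->2 4-p->0 4-p->3
branch R3-first: apply at {0↦1, 1↦3, 2↦4, 3↦0} → |E|=7, then 3 more step(s) → NF |V|=4 |E|=3 V={0:B, 2:C, 3:B, 4:A} E=3-p->2 4-p->0 4-p->3
graphs isomorphic (equal up to label-preserving node renaming)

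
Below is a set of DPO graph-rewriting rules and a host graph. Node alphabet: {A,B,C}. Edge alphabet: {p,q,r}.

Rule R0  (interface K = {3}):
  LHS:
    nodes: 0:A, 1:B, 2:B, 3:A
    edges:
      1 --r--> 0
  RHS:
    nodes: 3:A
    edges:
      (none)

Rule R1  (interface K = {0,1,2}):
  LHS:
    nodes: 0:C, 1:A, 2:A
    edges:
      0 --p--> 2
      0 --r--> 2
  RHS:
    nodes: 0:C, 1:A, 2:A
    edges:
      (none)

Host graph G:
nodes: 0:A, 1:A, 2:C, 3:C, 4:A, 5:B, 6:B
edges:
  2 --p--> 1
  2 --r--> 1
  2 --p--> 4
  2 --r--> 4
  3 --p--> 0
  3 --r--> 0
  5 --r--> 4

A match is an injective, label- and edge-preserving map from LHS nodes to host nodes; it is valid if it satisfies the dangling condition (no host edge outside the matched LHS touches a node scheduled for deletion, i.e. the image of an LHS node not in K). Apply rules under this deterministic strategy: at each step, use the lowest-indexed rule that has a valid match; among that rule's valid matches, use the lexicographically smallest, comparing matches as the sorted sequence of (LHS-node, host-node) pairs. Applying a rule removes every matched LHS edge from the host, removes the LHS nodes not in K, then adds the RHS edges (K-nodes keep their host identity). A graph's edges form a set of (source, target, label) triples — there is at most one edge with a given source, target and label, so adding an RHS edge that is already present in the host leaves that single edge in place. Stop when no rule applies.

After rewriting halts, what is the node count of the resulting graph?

initial: |V|=7 |E|=7  E = 2-p->1 2-r->1 2-p->4 2-r->4 3-p->0 3-r->0 5-r->4
step 1: apply R1 at {0↦2, 1↦0, 2↦1}  → |V|=7 |E|=5  E = 2-p->4 2-r->4 3-p->0 3-r->0 5-r->4
step 2: apply R1 at {0↦2, 1↦0, 2↦4}  → |V|=7 |E|=3  E = 3-p->0 3-r->0 5-r->4
step 3: apply R0 at {0↦4, 1↦5, 2↦6, 3↦0}  → |V|=4 |E|=2  E = 3-p->0 3-r->0
step 4: apply R1 at {0↦3, 1↦1, 2↦0}  → |V|=4 |E|=0  E = ∅
halt: no rule applies after step 4
NF nodes: {0:A, 1:A, 2:C, 3:C}

Answer: 4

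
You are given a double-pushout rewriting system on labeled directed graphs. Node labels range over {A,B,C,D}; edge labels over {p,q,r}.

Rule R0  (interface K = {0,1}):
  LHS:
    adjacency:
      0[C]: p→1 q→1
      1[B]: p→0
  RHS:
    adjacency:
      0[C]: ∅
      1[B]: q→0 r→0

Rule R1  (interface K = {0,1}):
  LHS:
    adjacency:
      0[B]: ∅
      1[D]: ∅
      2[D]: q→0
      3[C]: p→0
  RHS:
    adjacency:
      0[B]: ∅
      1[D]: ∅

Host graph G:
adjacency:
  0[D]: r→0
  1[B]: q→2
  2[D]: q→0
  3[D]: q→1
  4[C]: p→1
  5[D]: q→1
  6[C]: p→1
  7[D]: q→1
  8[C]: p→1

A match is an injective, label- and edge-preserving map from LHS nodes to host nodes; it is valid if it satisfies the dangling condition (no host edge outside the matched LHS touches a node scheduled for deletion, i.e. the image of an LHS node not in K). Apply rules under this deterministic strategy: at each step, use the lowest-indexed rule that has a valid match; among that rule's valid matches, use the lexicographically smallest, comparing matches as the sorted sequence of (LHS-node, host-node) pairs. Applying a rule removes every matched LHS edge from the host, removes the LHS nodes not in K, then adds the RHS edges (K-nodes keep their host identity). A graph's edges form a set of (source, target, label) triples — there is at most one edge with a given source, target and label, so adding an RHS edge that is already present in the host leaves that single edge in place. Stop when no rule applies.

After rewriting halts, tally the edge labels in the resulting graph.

initial: |V|=9 |E|=9  E = 0-r->0 1-q->2 2-q->0 3-q->1 4-p->1 5-q->1 6-p->1 7-q->1 8-p->1
step 1: apply R1 at {0↦1, 1↦0, 2↦3, 3↦4}  → |V|=7 |E|=7  E = 0-r->0 1-q->2 2-q->0 5-q->1 6-p->1 7-q->1 8-p->1
step 2: apply R1 at {0↦1, 1↦0, 2↦5, 3↦6}  → |V|=5 |E|=5  E = 0-r->0 1-q->2 2-q->0 7-q->1 8-p->1
step 3: apply R1 at {0↦1, 1↦0, 2↦7, 3↦8}  → |V|=3 |E|=3  E = 0-r->0 1-q->2 2-q->0
halt: no rule applies after step 3
NF edges: [(0, 0, 'r'), (1, 2, 'q'), (2, 0, 'q')]

Answer: q:2 r:1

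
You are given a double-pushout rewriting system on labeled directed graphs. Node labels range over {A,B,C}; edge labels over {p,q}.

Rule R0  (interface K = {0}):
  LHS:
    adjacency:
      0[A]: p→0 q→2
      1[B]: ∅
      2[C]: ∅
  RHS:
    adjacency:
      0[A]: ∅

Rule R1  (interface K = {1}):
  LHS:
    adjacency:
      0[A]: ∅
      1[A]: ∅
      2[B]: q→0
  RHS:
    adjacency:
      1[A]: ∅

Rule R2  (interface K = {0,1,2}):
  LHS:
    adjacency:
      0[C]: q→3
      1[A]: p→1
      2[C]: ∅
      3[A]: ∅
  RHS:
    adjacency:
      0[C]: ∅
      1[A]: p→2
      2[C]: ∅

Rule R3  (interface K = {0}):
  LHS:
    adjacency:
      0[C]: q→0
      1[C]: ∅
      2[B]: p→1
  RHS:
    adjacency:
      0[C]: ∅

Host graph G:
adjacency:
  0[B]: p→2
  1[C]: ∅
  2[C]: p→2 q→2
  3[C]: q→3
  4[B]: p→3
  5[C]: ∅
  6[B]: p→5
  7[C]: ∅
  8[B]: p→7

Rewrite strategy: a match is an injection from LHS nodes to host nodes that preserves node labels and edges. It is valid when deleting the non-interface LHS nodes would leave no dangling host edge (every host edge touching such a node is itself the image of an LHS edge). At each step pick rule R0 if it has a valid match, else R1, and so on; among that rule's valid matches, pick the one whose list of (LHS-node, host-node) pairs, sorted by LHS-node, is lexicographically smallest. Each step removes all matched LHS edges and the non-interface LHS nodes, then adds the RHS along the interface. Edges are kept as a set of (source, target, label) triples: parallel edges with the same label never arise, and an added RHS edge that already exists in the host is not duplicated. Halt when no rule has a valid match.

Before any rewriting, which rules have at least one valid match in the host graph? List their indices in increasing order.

Answer: [R3]

Derivation:
R0: no valid match — LHS pattern not found
R1: no valid match — LHS pattern not found
R2: no valid match — LHS pattern not found
R3: 4 valid matches — {0↦2, 1↦5, 2↦6}, {0↦2, 1↦7, 2↦8}, {0↦3, 1↦5, 2↦6} (+1 more)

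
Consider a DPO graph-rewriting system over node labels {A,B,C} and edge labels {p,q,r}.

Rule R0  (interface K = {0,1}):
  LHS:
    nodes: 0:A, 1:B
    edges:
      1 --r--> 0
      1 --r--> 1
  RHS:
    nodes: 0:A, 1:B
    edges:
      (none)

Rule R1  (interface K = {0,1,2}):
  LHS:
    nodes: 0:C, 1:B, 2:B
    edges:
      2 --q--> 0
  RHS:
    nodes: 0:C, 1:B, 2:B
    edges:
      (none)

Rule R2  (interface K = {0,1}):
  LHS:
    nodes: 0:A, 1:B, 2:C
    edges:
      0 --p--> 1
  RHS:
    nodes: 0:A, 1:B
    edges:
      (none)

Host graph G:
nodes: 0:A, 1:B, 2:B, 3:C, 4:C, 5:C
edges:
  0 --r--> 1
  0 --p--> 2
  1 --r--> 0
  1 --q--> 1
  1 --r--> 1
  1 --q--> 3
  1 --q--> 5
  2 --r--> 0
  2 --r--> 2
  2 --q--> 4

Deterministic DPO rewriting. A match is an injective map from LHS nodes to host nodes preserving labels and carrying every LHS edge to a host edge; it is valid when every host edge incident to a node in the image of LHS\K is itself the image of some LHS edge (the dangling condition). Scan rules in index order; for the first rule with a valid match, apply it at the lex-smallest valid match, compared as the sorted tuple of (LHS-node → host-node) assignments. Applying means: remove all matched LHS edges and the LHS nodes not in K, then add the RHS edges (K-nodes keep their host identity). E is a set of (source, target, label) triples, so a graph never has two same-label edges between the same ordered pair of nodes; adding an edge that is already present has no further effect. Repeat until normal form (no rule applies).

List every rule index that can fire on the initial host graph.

R0: 2 valid matches — {0↦0, 1↦1}, {0↦0, 1↦2}
R1: 3 valid matches — {0↦3, 1↦2, 2↦1}, {0↦4, 1↦1, 2↦2}, {0↦5, 1↦2, 2↦1}
R2: no valid match — 3 raw matches, all fail dangling condition

Answer: [R0,R1]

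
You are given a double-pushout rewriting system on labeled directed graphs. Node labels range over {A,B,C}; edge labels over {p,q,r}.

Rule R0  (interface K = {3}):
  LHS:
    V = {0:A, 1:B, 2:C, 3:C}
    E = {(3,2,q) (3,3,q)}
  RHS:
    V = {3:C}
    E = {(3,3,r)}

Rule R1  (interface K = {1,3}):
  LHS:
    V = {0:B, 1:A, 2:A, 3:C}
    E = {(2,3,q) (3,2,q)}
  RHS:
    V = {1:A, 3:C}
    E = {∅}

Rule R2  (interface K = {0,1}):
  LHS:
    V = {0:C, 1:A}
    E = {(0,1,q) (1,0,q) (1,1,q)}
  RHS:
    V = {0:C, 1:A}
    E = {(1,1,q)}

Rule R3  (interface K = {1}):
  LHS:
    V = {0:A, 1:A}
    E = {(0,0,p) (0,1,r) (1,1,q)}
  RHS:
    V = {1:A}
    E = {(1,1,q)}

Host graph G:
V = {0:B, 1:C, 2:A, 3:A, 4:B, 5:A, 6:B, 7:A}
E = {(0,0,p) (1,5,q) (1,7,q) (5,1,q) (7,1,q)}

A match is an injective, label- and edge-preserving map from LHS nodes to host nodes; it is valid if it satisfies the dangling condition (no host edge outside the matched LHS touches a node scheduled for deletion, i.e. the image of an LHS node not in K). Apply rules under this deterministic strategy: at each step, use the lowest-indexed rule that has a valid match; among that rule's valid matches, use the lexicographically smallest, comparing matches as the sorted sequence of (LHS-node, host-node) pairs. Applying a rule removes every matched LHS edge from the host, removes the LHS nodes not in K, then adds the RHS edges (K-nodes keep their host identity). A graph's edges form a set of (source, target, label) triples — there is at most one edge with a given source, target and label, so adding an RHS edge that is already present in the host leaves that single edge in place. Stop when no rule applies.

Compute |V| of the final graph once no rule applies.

Answer: 4

Rewrite trace:
initial: |V|=8 |E|=5  E = 0-p->0 1-q->5 1-q->7 5-q->1 7-q->1
step 1: apply R1 at {0↦4, 1↦2, 2↦5, 3↦1}  → |V|=6 |E|=3  E = 0-p->0 1-q->7 7-q->1
step 2: apply R1 at {0↦6, 1↦2, 2↦7, 3↦1}  → |V|=4 |E|=1  E = 0-p->0
normal form: no rule applies after step 2
NF nodes: {0:B, 1:C, 2:A, 3:A}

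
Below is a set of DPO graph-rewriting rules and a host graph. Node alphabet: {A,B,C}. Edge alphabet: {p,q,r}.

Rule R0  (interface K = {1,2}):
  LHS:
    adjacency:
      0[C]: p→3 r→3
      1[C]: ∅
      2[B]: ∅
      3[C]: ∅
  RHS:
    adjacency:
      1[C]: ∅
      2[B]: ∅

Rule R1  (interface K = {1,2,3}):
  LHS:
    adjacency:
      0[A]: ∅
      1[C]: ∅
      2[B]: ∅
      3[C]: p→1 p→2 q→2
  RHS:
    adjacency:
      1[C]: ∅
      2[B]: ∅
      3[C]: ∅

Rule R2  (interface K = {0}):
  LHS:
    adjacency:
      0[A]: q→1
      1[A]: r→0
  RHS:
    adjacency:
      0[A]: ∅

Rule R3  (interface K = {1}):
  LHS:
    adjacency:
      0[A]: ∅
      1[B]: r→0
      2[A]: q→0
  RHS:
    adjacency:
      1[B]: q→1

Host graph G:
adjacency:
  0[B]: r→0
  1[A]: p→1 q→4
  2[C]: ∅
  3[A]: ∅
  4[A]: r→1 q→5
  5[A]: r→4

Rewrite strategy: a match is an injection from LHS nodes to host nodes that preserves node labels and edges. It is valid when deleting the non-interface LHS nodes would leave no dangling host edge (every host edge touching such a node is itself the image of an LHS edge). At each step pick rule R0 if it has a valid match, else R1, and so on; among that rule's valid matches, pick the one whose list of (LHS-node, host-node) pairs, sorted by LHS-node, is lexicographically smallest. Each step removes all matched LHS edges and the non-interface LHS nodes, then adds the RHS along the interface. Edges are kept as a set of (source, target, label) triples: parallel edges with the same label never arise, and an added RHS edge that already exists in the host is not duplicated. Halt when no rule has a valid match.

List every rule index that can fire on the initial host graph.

R0: no valid match — LHS pattern not found
R1: no valid match — LHS pattern not found
R2: 1 valid match — {0↦4, 1↦5}
R3: no valid match — LHS pattern not found

Answer: [R2]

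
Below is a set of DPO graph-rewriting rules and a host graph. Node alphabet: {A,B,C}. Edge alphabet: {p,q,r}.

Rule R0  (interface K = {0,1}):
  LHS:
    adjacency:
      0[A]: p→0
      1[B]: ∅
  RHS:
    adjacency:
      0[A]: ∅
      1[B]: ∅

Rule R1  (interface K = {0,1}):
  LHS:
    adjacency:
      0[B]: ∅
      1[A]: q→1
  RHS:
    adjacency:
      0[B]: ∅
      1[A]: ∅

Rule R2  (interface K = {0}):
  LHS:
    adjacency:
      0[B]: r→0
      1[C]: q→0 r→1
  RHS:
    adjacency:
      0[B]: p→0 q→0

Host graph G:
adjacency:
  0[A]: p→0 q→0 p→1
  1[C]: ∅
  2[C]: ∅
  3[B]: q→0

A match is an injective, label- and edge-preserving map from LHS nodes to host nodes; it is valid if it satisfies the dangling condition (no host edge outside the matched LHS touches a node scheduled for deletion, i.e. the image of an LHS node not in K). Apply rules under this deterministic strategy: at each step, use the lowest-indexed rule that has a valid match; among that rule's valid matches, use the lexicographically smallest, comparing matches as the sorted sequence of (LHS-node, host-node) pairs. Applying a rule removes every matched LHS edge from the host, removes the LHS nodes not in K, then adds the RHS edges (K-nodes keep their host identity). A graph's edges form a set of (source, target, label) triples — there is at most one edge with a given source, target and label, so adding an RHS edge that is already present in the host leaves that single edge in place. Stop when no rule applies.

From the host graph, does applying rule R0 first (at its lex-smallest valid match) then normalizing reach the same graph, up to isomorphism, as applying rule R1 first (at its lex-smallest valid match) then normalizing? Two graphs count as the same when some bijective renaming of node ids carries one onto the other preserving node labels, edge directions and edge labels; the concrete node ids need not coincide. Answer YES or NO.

Answer: YES

Steps:
branch R0-first: apply at {0↦0, 1↦3} → |E|=3, then 1 more step(s) → NF |V|=4 |E|=2 V={0:A, 1:C, 2:C, 3:B} E=0-p->1 3-q->0
branch R1-first: apply at {0↦3, 1↦0} → |E|=3, then 1 more step(s) → NF |V|=4 |E|=2 V={0:A, 1:C, 2:C, 3:B} E=0-p->1 3-q->0
graphs isomorphic (equal up to label-preserving node renaming)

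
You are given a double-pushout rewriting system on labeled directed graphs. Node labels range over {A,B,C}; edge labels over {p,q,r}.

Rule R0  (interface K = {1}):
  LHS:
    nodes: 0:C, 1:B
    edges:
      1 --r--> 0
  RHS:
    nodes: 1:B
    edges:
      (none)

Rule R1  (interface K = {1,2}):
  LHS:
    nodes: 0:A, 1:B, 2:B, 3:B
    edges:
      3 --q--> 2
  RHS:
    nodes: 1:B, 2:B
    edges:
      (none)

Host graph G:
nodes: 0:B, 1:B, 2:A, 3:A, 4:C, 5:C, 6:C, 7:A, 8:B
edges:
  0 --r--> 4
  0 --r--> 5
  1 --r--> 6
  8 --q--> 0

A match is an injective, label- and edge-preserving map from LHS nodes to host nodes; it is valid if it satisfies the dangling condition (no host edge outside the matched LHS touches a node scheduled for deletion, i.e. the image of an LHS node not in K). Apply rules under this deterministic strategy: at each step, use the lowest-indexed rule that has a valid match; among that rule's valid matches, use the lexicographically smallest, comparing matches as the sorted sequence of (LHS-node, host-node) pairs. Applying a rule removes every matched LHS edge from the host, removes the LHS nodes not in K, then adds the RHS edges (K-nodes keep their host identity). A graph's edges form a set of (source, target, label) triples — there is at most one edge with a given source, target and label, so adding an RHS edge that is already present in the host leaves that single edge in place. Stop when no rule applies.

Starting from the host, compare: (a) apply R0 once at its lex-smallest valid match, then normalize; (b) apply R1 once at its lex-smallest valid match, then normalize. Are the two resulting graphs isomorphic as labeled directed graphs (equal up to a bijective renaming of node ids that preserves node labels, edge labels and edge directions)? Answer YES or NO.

branch R0-first: apply at {0↦4, 1↦0} → |E|=3, then 3 more step(s) → NF |V|=4 |E|=0 V={0:B, 1:B, 3:A, 7:A} E=∅
branch R1-first: apply at {0↦2, 1↦1, 2↦0, 3↦8} → |E|=3, then 3 more step(s) → NF |V|=4 |E|=0 V={0:B, 1:B, 3:A, 7:A} E=∅
graphs isomorphic (equal up to label-preserving node renaming)

Answer: YES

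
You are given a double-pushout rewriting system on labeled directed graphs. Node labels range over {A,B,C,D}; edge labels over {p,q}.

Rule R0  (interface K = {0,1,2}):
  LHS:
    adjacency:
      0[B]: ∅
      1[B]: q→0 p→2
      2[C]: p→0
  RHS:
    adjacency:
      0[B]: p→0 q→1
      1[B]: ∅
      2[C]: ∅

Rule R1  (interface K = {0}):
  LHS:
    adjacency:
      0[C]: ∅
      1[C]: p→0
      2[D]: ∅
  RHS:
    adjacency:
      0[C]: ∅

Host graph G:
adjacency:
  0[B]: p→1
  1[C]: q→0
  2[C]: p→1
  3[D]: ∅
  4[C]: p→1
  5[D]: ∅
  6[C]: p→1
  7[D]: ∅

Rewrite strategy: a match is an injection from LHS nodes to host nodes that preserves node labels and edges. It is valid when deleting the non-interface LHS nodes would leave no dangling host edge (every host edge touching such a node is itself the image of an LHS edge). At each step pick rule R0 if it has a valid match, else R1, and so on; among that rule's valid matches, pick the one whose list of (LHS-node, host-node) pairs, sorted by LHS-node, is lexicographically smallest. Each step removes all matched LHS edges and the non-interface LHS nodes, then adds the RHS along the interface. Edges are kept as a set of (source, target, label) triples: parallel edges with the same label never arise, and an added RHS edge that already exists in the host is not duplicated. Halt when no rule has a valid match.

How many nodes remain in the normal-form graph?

[0] host  ⇒  8 nodes, 5 edges  {0-p->1 1-q->0 2-p->1 4-p->1 6-p->1}
[1] R1 @ {0↦1, 1↦2, 2↦3}  ⇒  6 nodes, 4 edges  {0-p->1 1-q->0 4-p->1 6-p->1}
[2] R1 @ {0↦1, 1↦4, 2↦5}  ⇒  4 nodes, 3 edges  {0-p->1 1-q->0 6-p->1}
[3] R1 @ {0↦1, 1↦6, 2↦7}  ⇒  2 nodes, 2 edges  {0-p->1 1-q->0}
normal form: no rule applies after step 3
NF nodes: {0:B, 1:C}

Answer: 2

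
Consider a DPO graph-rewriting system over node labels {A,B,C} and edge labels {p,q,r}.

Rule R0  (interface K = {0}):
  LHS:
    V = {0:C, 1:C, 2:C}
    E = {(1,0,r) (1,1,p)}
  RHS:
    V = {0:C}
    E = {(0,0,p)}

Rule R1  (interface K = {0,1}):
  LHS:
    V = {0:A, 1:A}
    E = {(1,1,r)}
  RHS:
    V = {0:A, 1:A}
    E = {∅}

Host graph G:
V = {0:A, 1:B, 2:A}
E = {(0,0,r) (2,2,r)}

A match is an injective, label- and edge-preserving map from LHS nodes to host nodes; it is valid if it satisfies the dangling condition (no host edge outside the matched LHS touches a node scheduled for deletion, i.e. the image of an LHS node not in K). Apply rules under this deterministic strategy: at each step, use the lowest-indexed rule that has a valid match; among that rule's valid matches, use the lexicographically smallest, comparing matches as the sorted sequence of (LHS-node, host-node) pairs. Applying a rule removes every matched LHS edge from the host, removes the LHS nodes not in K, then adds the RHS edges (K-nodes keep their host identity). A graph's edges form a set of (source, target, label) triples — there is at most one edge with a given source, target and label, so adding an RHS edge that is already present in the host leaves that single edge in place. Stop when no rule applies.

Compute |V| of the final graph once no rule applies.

[0] host  ⇒  3 nodes, 2 edges  {0-r->0 2-r->2}
[1] R1 @ {0↦0, 1↦2}  ⇒  3 nodes, 1 edges  {0-r->0}
[2] R1 @ {0↦2, 1↦0}  ⇒  3 nodes, 0 edges  {∅}
halt: no rule applies after step 2
NF nodes: {0:A, 1:B, 2:A}

Answer: 3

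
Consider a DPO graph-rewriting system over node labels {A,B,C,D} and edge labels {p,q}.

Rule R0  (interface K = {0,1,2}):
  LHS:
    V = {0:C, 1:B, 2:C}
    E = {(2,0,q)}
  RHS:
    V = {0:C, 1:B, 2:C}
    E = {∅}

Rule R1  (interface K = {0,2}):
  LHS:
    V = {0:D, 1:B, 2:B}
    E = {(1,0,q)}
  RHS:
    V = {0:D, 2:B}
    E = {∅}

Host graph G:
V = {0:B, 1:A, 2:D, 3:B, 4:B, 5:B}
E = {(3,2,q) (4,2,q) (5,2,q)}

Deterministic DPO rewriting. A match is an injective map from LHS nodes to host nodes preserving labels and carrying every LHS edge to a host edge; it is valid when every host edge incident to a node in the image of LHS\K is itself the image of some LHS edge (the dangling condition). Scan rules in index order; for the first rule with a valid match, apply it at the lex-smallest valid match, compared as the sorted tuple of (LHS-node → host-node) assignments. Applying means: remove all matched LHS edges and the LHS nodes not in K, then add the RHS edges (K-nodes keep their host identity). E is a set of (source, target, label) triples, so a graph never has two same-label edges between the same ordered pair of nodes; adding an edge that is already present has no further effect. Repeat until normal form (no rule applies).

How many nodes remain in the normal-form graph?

Answer: 3

Derivation:
[0] host  ⇒  6 nodes, 3 edges  {3-q->2 4-q->2 5-q->2}
[1] R1 @ {0↦2, 1↦3, 2↦0}  ⇒  5 nodes, 2 edges  {4-q->2 5-q->2}
[2] R1 @ {0↦2, 1↦4, 2↦0}  ⇒  4 nodes, 1 edges  {5-q->2}
[3] R1 @ {0↦2, 1↦5, 2↦0}  ⇒  3 nodes, 0 edges  {∅}
normal form: no rule applies after step 3
NF nodes: {0:B, 1:A, 2:D}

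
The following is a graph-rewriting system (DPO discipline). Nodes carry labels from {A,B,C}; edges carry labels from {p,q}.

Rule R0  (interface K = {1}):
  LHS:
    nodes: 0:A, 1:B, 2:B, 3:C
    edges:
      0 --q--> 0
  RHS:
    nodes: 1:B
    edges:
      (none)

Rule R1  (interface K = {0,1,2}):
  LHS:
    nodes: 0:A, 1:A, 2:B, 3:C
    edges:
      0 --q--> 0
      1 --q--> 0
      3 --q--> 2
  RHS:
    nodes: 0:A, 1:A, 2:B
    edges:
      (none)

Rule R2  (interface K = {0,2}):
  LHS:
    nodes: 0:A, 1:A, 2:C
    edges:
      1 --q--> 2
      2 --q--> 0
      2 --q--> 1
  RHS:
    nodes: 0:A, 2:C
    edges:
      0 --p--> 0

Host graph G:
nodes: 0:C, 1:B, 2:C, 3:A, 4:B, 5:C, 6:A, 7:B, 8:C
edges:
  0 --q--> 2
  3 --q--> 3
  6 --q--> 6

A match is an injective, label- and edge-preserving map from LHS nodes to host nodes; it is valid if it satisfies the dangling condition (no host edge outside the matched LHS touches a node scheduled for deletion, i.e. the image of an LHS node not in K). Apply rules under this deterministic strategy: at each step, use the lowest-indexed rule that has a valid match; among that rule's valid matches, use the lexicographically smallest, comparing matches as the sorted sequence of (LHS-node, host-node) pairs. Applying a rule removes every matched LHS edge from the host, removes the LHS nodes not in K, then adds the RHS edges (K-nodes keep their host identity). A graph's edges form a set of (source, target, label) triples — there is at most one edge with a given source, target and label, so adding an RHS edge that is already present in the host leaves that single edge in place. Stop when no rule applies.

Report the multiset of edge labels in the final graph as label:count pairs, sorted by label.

Answer: q:1

Steps:
start.  V:9 E:3  edges: 0-q->2 3-q->3 6-q->6
1. fire R0 via {0↦3, 1↦1, 2↦4, 3↦5}  →  V:6 E:2  edges: 0-q->2 6-q->6
2. fire R0 via {0↦6, 1↦1, 2↦7, 3↦8}  →  V:3 E:1  edges: 0-q->2
normal form: no rule applies after step 2
NF edges: [(0, 2, 'q')]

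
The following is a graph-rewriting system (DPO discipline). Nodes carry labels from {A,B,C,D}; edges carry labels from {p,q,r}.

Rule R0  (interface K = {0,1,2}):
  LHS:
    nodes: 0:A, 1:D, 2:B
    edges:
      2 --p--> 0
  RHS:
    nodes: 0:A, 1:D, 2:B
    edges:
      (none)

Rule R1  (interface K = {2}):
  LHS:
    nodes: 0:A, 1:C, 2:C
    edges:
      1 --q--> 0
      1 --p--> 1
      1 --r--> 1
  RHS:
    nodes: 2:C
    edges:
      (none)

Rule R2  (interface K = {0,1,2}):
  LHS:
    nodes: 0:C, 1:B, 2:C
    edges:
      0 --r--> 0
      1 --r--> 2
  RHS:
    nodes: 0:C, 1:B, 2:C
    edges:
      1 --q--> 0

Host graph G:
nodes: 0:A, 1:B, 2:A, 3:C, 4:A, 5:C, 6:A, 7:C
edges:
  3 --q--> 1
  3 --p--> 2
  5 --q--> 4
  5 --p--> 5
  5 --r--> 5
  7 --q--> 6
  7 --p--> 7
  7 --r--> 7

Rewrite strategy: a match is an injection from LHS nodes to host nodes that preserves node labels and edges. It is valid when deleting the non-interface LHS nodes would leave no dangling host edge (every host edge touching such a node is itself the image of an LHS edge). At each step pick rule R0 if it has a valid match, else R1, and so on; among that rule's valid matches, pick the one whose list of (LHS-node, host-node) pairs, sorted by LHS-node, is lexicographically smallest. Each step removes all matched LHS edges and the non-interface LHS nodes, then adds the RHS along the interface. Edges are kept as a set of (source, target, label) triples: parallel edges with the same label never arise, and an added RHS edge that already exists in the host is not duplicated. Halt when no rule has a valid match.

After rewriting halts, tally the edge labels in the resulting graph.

[0] host  ⇒  8 nodes, 8 edges  {3-q->1 3-p->2 5-q->4 5-p->5 5-r->5 7-q->6 7-p->7 7-r->7}
[1] R1 @ {0↦4, 1↦5, 2↦3}  ⇒  6 nodes, 5 edges  {3-q->1 3-p->2 7-q->6 7-p->7 7-r->7}
[2] R1 @ {0↦6, 1↦7, 2↦3}  ⇒  4 nodes, 2 edges  {3-q->1 3-p->2}
halt: no rule applies after step 2
NF edges: [(3, 1, 'q'), (3, 2, 'p')]

Answer: p:1 q:1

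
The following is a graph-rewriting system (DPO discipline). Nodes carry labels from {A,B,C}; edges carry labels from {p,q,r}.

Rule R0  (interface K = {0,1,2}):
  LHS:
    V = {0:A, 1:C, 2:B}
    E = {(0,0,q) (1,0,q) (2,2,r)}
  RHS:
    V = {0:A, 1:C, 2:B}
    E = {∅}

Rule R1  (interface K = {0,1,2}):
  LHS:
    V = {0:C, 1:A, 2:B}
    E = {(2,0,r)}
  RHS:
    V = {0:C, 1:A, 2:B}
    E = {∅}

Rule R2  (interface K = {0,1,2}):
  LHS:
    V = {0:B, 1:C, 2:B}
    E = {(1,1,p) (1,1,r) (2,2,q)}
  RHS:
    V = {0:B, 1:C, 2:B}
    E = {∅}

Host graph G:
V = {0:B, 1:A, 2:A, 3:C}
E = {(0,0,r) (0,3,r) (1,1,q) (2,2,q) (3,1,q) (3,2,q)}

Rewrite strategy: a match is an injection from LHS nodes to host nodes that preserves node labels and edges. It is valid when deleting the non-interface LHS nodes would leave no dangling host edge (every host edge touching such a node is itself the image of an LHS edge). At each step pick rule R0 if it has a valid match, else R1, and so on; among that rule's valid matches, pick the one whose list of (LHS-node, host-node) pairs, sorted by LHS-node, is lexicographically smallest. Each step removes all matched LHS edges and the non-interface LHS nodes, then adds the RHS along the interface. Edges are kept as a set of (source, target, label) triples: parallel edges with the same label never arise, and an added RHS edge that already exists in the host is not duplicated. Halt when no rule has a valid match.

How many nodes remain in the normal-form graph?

Answer: 4

Rewrite trace:
initial: |V|=4 |E|=6  E = 0-r->0 0-r->3 1-q->1 2-q->2 3-q->1 3-q->2
step 1: apply R0 at {0↦1, 1↦3, 2↦0}  → |V|=4 |E|=3  E = 0-r->3 2-q->2 3-q->2
step 2: apply R1 at {0↦3, 1↦1, 2↦0}  → |V|=4 |E|=2  E = 2-q->2 3-q->2
normal form: no rule applies after step 2
NF nodes: {0:B, 1:A, 2:A, 3:C}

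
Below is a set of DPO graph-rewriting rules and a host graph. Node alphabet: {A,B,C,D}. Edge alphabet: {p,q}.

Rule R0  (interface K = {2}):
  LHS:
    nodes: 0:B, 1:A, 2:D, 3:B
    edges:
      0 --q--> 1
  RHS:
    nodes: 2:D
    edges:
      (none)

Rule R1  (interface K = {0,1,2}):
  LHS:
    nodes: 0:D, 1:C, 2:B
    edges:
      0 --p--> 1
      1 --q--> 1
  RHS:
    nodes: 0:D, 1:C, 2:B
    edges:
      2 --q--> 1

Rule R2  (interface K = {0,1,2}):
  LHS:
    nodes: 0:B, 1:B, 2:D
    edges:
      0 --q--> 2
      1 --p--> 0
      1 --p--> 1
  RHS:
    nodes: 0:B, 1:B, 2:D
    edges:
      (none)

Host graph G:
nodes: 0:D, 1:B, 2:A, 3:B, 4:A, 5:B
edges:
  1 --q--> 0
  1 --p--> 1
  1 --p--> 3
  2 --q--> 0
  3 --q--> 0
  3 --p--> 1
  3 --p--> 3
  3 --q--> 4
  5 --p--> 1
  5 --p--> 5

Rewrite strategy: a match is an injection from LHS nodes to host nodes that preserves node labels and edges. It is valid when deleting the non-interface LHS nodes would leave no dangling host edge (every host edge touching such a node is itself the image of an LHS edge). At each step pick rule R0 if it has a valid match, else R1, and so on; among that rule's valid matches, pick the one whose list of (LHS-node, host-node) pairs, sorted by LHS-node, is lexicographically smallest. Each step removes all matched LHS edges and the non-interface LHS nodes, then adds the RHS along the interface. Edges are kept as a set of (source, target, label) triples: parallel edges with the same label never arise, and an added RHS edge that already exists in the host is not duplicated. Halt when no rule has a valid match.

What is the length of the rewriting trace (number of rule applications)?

Answer: 2

Rewrite trace:
[0] host  ⇒  6 nodes, 10 edges  {1-q->0 1-p->1 1-p->3 2-q->0 3-q->0 3-p->1 3-p->3 3-q->4 5-p->1 5-p->5}
[1] R2 @ {0↦1, 1↦3, 2↦0}  ⇒  6 nodes, 7 edges  {1-p->1 1-p->3 2-q->0 3-q->0 3-q->4 5-p->1 5-p->5}
[2] R2 @ {0↦3, 1↦1, 2↦0}  ⇒  6 nodes, 4 edges  {2-q->0 3-q->4 5-p->1 5-p->5}
final graph: no rule applies after step 2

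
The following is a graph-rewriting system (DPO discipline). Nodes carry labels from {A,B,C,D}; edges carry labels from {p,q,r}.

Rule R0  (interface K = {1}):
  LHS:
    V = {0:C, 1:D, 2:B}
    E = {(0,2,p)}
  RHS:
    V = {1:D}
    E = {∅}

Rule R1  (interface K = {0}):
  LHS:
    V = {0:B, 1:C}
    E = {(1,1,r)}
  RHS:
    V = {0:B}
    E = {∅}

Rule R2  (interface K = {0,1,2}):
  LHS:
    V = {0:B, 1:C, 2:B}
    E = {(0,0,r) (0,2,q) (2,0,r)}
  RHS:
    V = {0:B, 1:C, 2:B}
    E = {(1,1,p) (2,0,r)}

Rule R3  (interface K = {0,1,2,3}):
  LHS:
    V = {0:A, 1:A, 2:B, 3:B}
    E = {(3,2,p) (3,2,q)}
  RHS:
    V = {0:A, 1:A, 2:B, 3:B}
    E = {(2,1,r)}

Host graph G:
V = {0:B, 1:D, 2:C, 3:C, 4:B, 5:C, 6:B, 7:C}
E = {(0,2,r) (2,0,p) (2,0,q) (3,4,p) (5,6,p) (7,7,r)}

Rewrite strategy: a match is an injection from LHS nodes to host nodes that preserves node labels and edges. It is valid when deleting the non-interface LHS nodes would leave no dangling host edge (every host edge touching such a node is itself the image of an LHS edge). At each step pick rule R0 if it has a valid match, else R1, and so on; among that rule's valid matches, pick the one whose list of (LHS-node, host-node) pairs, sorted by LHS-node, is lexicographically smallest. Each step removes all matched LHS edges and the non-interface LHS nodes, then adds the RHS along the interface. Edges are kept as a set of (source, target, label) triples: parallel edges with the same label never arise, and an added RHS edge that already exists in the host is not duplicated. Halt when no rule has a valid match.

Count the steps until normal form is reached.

Answer: 3

Steps:
[0] host  ⇒  8 nodes, 6 edges  {0-r->2 2-p->0 2-q->0 3-p->4 5-p->6 7-r->7}
[1] R0 @ {0↦3, 1↦1, 2↦4}  ⇒  6 nodes, 5 edges  {0-r->2 2-p->0 2-q->0 5-p->6 7-r->7}
[2] R0 @ {0↦5, 1↦1, 2↦6}  ⇒  4 nodes, 4 edges  {0-r->2 2-p->0 2-q->0 7-r->7}
[3] R1 @ {0↦0, 1↦7}  ⇒  3 nodes, 3 edges  {0-r->2 2-p->0 2-q->0}
final graph: no rule applies after step 3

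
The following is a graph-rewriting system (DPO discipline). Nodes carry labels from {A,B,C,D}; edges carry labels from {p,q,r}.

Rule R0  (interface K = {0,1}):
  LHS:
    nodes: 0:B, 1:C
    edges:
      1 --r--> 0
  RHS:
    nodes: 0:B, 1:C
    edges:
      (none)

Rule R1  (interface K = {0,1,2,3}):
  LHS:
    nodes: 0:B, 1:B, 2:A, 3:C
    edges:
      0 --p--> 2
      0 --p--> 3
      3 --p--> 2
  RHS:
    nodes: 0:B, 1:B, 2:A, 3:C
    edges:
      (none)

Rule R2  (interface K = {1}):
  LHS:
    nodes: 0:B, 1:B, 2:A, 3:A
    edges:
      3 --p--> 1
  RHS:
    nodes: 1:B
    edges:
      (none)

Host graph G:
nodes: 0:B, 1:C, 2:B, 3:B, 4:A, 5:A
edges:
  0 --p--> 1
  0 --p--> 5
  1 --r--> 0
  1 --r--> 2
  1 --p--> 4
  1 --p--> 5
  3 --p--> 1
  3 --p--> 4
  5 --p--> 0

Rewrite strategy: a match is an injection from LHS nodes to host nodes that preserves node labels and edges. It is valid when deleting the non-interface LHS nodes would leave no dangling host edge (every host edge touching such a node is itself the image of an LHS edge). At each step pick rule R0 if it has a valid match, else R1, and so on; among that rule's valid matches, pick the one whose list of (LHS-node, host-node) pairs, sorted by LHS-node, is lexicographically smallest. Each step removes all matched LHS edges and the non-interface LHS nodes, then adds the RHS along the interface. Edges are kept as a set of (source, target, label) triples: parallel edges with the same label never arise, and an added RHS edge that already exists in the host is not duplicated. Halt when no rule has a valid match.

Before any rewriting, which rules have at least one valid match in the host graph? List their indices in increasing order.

Answer: [R0,R1]

Rewrite trace:
R0: 2 valid matches — {0↦0, 1↦1}, {0↦2, 1↦1}
R1: 4 valid matches — {0↦0, 1↦2, 2↦5, 3↦1}, {0↦0, 1↦3, 2↦5, 3↦1}, {0↦3, 1↦0, 2↦4, 3↦1} (+1 more)
R2: no valid match — 2 raw matches, all fail dangling condition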